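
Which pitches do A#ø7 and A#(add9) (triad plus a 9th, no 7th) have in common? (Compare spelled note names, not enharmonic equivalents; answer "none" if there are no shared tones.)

A♯

A#ø7: A♯ C♯ E G♯
A#(add9): A♯ C𝄪 E♯ B♯
Common to both → A♯.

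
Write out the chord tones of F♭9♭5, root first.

Root Fb, quality dominant ninth flat five:
- root: Fb
- major 3rd: Ab
- diminished 5th: Cbb
- minor 7th: Ebb
- major 9th: Gb

Fb Ab Cbb Ebb Gb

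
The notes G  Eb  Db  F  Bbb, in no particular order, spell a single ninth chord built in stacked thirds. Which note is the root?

Stacking in thirds gives Eb – G – Bbb – Db – F, so Eb is the root — Eb dominant ninth flat five.

Eb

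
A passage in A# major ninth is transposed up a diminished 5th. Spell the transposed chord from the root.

A-sharp up a diminished 5th → E. New chord: E major ninth.
E — root
G-sharp — major 3rd
B — perfect 5th
D-sharp — major 7th
F-sharp — major 9th

E G-sharp B D-sharp F-sharp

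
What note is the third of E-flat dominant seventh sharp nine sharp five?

G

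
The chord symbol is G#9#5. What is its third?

B#

G#9#5 is built on G#; its 3rd is a major 3rd above the root.
A third above G uses the letter B, and the major 3rd above G# is B#.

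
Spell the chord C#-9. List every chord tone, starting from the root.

C#  E  G#  B  D#

C#-9: minor ninth on C#.
Root: C#
Minor 3rd (3rd): E
Perfect 5th (5th): G#
Minor 7th (7th): B
Major 9th (9th): D#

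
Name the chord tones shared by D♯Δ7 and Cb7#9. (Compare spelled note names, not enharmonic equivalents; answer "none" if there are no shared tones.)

none

D♯Δ7: D♯ F𝄪 A♯ C𝄪
Cb7#9: C♭ E♭ G♭ B𝄫 D
Common to both → none.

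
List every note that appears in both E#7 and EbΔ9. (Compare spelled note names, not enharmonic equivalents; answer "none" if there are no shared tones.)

none

E#7: E♯ G𝄪 B♯ D♯
EbΔ9: E♭ G B♭ D F
Common to both → none.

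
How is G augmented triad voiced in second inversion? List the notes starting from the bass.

D-sharp – G – B

G augmented triad = G–B–D-sharp; second inversion → fifth (D-sharp) lowest.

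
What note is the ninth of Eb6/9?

Root of Eb6/9 = Eb. The 9th is a major 9th: Eb up a major 9th → F.

F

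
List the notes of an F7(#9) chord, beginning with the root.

F  A  C  Eb  G#

Root F, quality dominant seventh sharp nine:
- root: F
- major 3rd: A
- perfect 5th: C
- minor 7th: Eb
- augmented 9th: G#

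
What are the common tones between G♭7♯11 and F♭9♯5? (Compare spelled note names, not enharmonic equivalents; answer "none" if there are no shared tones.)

G♭7♯11: Gb Bb Db Fb C
F♭9♯5: Fb Ab C Ebb Gb
Common to both → Gb, Fb, C.

Gb, Fb, C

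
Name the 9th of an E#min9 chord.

F##

Root of E#min9 = E#. The 9th is a major 9th: E# up a major 9th → F##.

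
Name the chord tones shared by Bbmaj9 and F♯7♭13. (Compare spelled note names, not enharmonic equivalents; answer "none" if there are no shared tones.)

Bbmaj9 = Bb, D, F, A, C.
F♯7♭13 = F#, A#, C#, E, D.
Shared: D.

D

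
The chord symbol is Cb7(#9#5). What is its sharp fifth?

G

Root of Cb7(#9#5) = Cb. The 5th is an augmented 5th: Cb up an augmented 5th → G.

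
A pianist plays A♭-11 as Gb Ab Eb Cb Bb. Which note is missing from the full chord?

Db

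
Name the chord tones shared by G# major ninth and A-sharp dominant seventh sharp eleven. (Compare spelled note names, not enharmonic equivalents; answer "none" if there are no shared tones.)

G-sharp  A-sharp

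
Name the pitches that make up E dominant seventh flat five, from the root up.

E dominant seventh flat five is a dominant seventh flat five built on E.
- root: E
- major 3rd: G#
- diminished 5th: Bb
- minor 7th: D

E  G#  Bb  D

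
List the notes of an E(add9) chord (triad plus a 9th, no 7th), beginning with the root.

Root E, quality added-ninth:
- root: E
- major 3rd: G♯
- perfect 5th: B
- major 9th: F♯

E, G♯, B, F♯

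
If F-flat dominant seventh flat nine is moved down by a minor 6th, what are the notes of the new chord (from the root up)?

Fb down a minor 6th → Ab. New chord: Ab dominant seventh flat nine.
root → Ab
3rd (major 3rd) → C
5th (perfect 5th) → Eb
7th (minor 7th) → Gb
9th (minor 9th) → Bbb

Ab, C, Eb, Gb, Bbb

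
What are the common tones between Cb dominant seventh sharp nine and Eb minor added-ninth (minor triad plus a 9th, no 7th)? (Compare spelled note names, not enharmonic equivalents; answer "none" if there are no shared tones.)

E-flat, G-flat

Cb dominant seventh sharp nine = C-flat, E-flat, G-flat, B-double-flat, D.
Eb minor added-ninth = E-flat, G-flat, B-flat, F.
Shared: E-flat, G-flat.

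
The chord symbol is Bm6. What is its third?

D

Root of Bm6 = B. The 3rd is a minor 3rd: B up a minor 3rd → D.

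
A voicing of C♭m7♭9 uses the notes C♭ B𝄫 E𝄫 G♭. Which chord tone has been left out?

D𝄫

The full C♭m7♭9 chord is C♭, E𝄫, G♭, B𝄫, D𝄫.
Comparing with the voicing, the minor 9th (9th) — D𝄫 — is absent.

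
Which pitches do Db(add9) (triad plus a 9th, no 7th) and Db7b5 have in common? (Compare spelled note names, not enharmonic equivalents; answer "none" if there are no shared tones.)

Db – F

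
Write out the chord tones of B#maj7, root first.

B#maj7 is a major seventh built on B♯.
B♯ — root
D𝄪 — major 3rd
F𝄪 — perfect 5th
A𝄪 — major 7th

B♯ – D𝄪 – F𝄪 – A𝄪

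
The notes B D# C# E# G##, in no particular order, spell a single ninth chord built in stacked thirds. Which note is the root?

C#

Arranged so that each adjacent pair is a third by letter name: C# – E# – G## – B – D#.
The bottom of that stack, C#, is the root (this is C# dominant ninth sharp five).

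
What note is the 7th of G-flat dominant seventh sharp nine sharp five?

F♭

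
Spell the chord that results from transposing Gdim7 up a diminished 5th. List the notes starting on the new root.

D♭  F♭  A𝄫  C𝄫

G up a diminished 5th → D♭. New chord: D♭ diminished seventh.
Root: D♭
Minor 3rd (3rd): F♭
Diminished 5th (5th): A𝄫
Diminished 7th (7th): C𝄫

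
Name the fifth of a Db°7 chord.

A𝄫

Db°7 is built on D♭; its 5th is a diminished 5th above the root.
A fifth above D uses the letter A, and the diminished 5th above D♭ is A𝄫.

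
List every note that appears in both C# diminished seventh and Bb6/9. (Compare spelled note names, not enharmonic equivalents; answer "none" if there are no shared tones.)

G B♭

C# diminished seventh = C♯, E, G, B♭.
Bb6/9 = B♭, D, F, G, C.
Shared: G, B♭.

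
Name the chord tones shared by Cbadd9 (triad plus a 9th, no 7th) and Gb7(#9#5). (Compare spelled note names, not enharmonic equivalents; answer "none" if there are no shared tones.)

Gb

Cbadd9 = Cb, Eb, Gb, Db.
Gb7(#9#5) = Gb, Bb, D, Fb, A.
Shared: Gb.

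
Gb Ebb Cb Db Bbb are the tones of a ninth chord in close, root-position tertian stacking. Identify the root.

Cb

Arranged so that each adjacent pair is a third by letter name: Cb – Ebb – Gb – Bbb – Db.
The bottom of that stack, Cb, is the root (this is Cb minor ninth).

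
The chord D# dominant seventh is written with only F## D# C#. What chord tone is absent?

D# dominant seventh = D#, F##, A#, C#. The voicing lacks the 5th (perfect 5th), A#.

A#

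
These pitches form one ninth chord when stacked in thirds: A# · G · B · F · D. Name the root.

G

Arranged so that each adjacent pair is a third by letter name: G – B – D – F – A#.
The bottom of that stack, G, is the root (this is G dominant seventh sharp nine).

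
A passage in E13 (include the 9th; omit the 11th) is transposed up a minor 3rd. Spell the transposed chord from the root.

G, B, D, F, A, E

E up a minor 3rd → G. New chord: G dominant thirteenth.
- root: G
- major 3rd: B
- perfect 5th: D
- minor 7th: F
- major 9th: A
- major 13th: E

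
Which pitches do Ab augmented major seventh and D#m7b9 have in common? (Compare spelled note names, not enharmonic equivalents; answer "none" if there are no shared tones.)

Ab augmented major seventh = Ab, C, E, G.
D#m7b9 = D#, F#, A#, C#, E.
Shared: E.

E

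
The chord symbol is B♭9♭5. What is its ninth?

C

B♭9♭5 is built on Bb; its 9th is a major 9th above the root.
A second above B uses the letter C, and the major 9th above Bb is C.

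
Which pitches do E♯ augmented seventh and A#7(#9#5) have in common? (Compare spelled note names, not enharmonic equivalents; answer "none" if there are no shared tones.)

E♯ augmented seventh: E# G## B## D#
A#7(#9#5): A# C## E## G# B##
Common to both → B##.

B##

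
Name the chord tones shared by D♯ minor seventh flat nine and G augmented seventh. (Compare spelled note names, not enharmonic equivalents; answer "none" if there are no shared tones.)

D-sharp

D♯ minor seventh flat nine: D-sharp F-sharp A-sharp C-sharp E
G augmented seventh: G B D-sharp F
Common to both → D-sharp.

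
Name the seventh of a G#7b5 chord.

G#7b5 is built on G#; its 7th is a minor 7th above the root.
A seventh above G uses the letter F, and the minor 7th above G# is F#.

F#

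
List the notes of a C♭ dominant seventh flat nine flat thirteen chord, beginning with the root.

Cb, Eb, Gb, Bbb, Dbb, Abb

C♭ dominant seventh flat nine flat thirteen: dominant seventh flat nine flat thirteen on Cb.
Root: Cb
Major 3rd (3rd): Eb
Perfect 5th (5th): Gb
Minor 7th (7th): Bbb
Minor 9th (9th): Dbb
Minor 13th (13th): Abb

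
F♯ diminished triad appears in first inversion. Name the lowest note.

A

F♯ diminished triad in root position is F#–A–C.
First inversion places the third in the bass, which is A.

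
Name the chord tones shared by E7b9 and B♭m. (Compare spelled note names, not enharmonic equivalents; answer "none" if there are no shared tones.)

F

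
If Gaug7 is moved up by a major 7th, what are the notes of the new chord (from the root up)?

F# A# C## E

Transposed root: G → F# (major 7th up). So we spell F# augmented seventh:
root → F#
3rd (major 3rd) → A#
5th (augmented 5th) → C##
7th (minor 7th) → E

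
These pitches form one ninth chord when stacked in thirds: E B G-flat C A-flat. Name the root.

Stacking in thirds gives A-flat – C – E – G-flat – B, so A-flat is the root — A-flat dominant seventh sharp nine sharp five.

A-flat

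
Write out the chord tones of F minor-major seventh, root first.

F A-flat C E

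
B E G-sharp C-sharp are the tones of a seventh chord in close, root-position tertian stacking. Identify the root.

C-sharp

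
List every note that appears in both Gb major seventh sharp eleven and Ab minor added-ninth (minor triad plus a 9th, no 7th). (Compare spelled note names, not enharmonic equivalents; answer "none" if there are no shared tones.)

Gb major seventh sharp eleven: G-flat B-flat D-flat F C
Ab minor added-ninth: A-flat C-flat E-flat B-flat
Common to both → B-flat.

B-flat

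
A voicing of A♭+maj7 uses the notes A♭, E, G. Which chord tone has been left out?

The full A♭+maj7 chord is A♭, C, E, G.
Comparing with the voicing, the major 3rd (3rd) — C — is absent.

C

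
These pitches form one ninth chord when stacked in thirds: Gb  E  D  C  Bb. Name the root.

C

Stacking in thirds gives C – E – Gb – Bb – D, so C is the root — C dominant ninth flat five.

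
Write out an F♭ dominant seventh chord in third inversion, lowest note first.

In root position, F♭ dominant seventh is F-flat–A-flat–C-flat–E-double-flat.
Third inversion puts the seventh (E-double-flat) in the bass.

E-double-flat  F-flat  A-flat  C-flat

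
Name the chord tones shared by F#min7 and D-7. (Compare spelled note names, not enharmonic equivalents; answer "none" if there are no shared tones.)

F#min7 = F#, A, C#, E.
D-7 = D, F, A, C.
Shared: A.

A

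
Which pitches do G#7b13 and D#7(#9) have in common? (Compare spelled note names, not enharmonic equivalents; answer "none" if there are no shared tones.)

G#7b13: G# B# D# F# E
D#7(#9): D# F## A# C# E##
Common to both → D#.

D#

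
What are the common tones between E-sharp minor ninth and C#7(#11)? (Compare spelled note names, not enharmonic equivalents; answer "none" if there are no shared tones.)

E#, G#, F##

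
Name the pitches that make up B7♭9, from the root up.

B  D#  F#  A  C

Root B, quality dominant seventh flat nine:
B — root
D# — major 3rd
F# — perfect 5th
A — minor 7th
C — minor 9th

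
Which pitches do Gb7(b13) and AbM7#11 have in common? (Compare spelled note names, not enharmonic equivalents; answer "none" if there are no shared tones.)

none

Gb7(b13) = G♭, B♭, D♭, F♭, E𝄫.
AbM7#11 = A♭, C, E♭, G, D.
Shared: none.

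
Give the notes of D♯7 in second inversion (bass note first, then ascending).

In root position, D♯7 is D#–F##–A#–C#.
Second inversion puts the fifth (A#) in the bass.

A#  C#  D#  F##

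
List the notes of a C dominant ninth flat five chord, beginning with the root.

Root C, quality dominant ninth flat five:
Root: C
Major 3rd (3rd): E
Diminished 5th (5th): G-flat
Minor 7th (7th): B-flat
Major 9th (9th): D

C, E, G-flat, B-flat, D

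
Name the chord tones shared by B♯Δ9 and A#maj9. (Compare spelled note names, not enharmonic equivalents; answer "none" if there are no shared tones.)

B♯Δ9 = B#, D##, F##, A##, C##.
A#maj9 = A#, C##, E#, G##, B#.
Shared: B#, C##.

B#  C##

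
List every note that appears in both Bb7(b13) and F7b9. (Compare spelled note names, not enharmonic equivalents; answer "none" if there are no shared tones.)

Bb7(b13): B♭ D F A♭ G♭
F7b9: F A C E♭ G♭
Common to both → F, G♭.

F – G♭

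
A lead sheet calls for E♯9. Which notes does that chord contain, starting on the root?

E♯9: dominant ninth on E♯.
root → E♯
3rd (major 3rd) → G𝄪
5th (perfect 5th) → B♯
7th (minor 7th) → D♯
9th (major 9th) → F𝄪

E♯ G𝄪 B♯ D♯ F𝄪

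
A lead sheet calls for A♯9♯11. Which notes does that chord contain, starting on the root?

Root A♯, quality dominant ninth sharp eleven:
A♯ — root
C𝄪 — major 3rd
E♯ — perfect 5th
G♯ — minor 7th
B♯ — major 9th
D𝄪 — augmented 11th

A♯ C𝄪 E♯ G♯ B♯ D𝄪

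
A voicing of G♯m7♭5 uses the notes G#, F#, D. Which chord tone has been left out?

The full G♯m7♭5 chord is G#, B, D, F#.
Comparing with the voicing, the minor 3rd (3rd) — B — is absent.

B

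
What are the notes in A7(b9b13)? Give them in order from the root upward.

A, C#, E, G, Bb, F

Root A, quality dominant seventh flat nine flat thirteen:
root → A
3rd (major 3rd) → C#
5th (perfect 5th) → E
7th (minor 7th) → G
9th (minor 9th) → Bb
13th (minor 13th) → F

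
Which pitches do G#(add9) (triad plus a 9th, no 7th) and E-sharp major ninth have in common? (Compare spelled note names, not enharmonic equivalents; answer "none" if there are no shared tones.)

G#(add9): G# B# D# A#
E-sharp major ninth: E# G## B# D## F##
Common to both → B#.

B#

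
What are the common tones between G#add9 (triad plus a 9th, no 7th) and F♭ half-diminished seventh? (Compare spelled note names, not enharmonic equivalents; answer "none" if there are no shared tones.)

none

G#add9: G# B# D# A#
F♭ half-diminished seventh: Fb Abb Cbb Ebb
Common to both → none.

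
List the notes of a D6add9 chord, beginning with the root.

D F# A B E

Root D, quality six-nine:
root → D
3rd (major 3rd) → F#
5th (perfect 5th) → A
6th (major 6th) → B
9th (major 9th) → E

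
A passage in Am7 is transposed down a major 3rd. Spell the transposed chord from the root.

A down a major 3rd → F. New chord: F minor seventh.
- root: F
- minor 3rd: A♭
- perfect 5th: C
- minor 7th: E♭

F, A♭, C, E♭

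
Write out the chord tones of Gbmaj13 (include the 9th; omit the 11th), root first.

Gb  Bb  Db  F  Ab  Eb

Gbmaj13 is a major thirteenth built on Gb.
Gb — root
Bb — major 3rd
Db — perfect 5th
F — major 7th
Ab — major 9th
Eb — major 13th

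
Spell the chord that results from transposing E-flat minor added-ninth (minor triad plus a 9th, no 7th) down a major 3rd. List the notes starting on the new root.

Transposed root: E-flat → C-flat (major 3rd down). So we spell C-flat minor added-ninth:
C-flat — root
E-double-flat — minor 3rd
G-flat — perfect 5th
D-flat — major 9th

C-flat, E-double-flat, G-flat, D-flat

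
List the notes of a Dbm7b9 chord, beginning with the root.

Dbm7b9 is a minor seventh flat nine built on Db.
- root: Db
- minor 3rd: Fb
- perfect 5th: Ab
- minor 7th: Cb
- minor 9th: Ebb

Db  Fb  Ab  Cb  Ebb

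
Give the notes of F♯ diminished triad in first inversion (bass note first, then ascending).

F♯ diminished triad = F-sharp–A–C; first inversion → third (A) lowest.

A – C – F-sharp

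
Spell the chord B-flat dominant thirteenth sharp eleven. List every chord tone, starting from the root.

Bb, D, F, Ab, C, E, G

B-flat dominant thirteenth sharp eleven: dominant thirteenth sharp eleven on Bb.
root → Bb
3rd (major 3rd) → D
5th (perfect 5th) → F
7th (minor 7th) → Ab
9th (major 9th) → C
11th (augmented 11th) → E
13th (major 13th) → G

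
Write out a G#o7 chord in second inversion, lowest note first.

In root position, G#o7 is G♯–B–D–F.
Second inversion puts the fifth (D) in the bass.

D, F, G♯, B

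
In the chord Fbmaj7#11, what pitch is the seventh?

Fbmaj7#11 is built on Fb; its 7th is a major 7th above the root.
A seventh above F uses the letter E, and the major 7th above Fb is Eb.

Eb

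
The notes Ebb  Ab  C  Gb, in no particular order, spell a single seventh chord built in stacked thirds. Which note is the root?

Stacking in thirds gives Ab – C – Ebb – Gb, so Ab is the root — Ab dominant seventh flat five.

Ab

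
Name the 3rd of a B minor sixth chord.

B minor sixth is built on B; its 3rd is a minor 3rd above the root.
A third above B uses the letter D, and the minor 3rd above B is D.

D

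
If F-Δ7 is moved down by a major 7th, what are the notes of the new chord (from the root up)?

A major 7th down from F is Gb, so the new chord is Gb minor-major seventh.
root → Gb
3rd (minor 3rd) → Bbb
5th (perfect 5th) → Db
7th (major 7th) → F

Gb Bbb Db F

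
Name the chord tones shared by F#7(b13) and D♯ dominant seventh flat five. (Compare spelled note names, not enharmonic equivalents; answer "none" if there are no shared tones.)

C#

F#7(b13) = F#, A#, C#, E, D.
D♯ dominant seventh flat five = D#, F##, A, C#.
Shared: C#.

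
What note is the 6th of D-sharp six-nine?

D-sharp six-nine is built on D-sharp; its 6th is a major 6th above the root.
A sixth above D uses the letter B, and the major 6th above D-sharp is B-sharp.

B-sharp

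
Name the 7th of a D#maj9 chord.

Root of D#maj9 = D#. The 7th is a major 7th: D# up a major 7th → C##.

C##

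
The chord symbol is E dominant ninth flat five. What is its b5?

B-flat

Root of E dominant ninth flat five = E. The 5th is a diminished 5th: E up a diminished 5th → B-flat.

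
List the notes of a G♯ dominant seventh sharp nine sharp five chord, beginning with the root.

G-sharp, B-sharp, D-double-sharp, F-sharp, A-double-sharp

G♯ dominant seventh sharp nine sharp five: dominant seventh sharp nine sharp five on G-sharp.
G-sharp — root
B-sharp — major 3rd
D-double-sharp — augmented 5th
F-sharp — minor 7th
A-double-sharp — augmented 9th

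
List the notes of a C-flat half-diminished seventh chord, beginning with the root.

C-flat half-diminished seventh: half-diminished seventh on Cb.
Root: Cb
Minor 3rd (3rd): Ebb
Diminished 5th (5th): Gbb
Minor 7th (7th): Bbb

Cb Ebb Gbb Bbb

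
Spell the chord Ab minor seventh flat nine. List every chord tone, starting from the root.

A-flat, C-flat, E-flat, G-flat, B-double-flat

Ab minor seventh flat nine is a minor seventh flat nine built on A-flat.
Root: A-flat
Minor 3rd (3rd): C-flat
Perfect 5th (5th): E-flat
Minor 7th (7th): G-flat
Minor 9th (9th): B-double-flat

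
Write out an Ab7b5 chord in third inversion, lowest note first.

Ab7b5 = Ab–C–Ebb–Gb; third inversion → seventh (Gb) lowest.

Gb – Ab – C – Ebb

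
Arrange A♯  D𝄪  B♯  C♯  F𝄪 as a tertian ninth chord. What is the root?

B♯

Arranged so that each adjacent pair is a third by letter name: B♯ – D𝄪 – F𝄪 – A♯ – C♯.
The bottom of that stack, B♯, is the root (this is B♯ dominant seventh flat nine).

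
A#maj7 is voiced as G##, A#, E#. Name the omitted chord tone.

A#maj7 = A#, C##, E#, G##. The voicing lacks the 3rd (major 3rd), C##.

C##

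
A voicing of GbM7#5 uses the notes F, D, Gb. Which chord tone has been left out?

GbM7#5 = Gb, Bb, D, F. The voicing lacks the 3rd (major 3rd), Bb.

Bb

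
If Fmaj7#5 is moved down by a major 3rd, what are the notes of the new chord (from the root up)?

Db, F, A, C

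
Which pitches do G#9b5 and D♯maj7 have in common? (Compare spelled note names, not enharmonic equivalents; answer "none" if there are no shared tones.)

A#

G#9b5: G# B# D F# A#
D♯maj7: D# F## A# C##
Common to both → A#.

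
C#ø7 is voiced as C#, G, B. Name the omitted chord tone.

E

C#ø7 = C#, E, G, B. The voicing lacks the 3rd (minor 3rd), E.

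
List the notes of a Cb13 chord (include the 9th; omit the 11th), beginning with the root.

C♭ E♭ G♭ B𝄫 D♭ A♭

Cb13 is a dominant thirteenth built on C♭.
root → C♭
3rd (major 3rd) → E♭
5th (perfect 5th) → G♭
7th (minor 7th) → B𝄫
9th (major 9th) → D♭
13th (major 13th) → A♭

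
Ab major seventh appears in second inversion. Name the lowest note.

Ab major seventh in root position is A-flat–C–E-flat–G.
Second inversion places the fifth in the bass, which is E-flat.

E-flat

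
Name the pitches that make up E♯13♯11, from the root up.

E# G## B# D# F## A## C##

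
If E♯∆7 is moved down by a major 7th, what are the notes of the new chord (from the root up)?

F#  A#  C#  E#

A major 7th down from E# is F#, so the new chord is F# major seventh.
- root: F#
- major 3rd: A#
- perfect 5th: C#
- major 7th: E#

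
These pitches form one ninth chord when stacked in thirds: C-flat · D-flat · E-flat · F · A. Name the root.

D-flat

Stacking in thirds gives D-flat – F – A – C-flat – E-flat, so D-flat is the root — D-flat dominant ninth sharp five.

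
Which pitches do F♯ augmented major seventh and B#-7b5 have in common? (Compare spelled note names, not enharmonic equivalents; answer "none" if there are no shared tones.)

F♯ augmented major seventh: F♯ A♯ C𝄪 E♯
B#-7b5: B♯ D♯ F♯ A♯
Common to both → F♯, A♯.

F♯, A♯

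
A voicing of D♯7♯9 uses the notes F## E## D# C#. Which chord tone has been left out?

A#

D♯7♯9 = D#, F##, A#, C#, E##. The voicing lacks the 5th (perfect 5th), A#.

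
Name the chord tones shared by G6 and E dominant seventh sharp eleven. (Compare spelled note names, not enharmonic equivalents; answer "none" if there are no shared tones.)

B  D  E

G6: G B D E
E dominant seventh sharp eleven: E G# B D A#
Common to both → B, D, E.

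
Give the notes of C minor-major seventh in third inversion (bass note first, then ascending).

C minor-major seventh = C–E-flat–G–B; third inversion → seventh (B) lowest.

B, C, E-flat, G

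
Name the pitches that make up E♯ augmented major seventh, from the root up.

E♯, G𝄪, B𝄪, D𝄪

Root E♯, quality augmented major seventh:
root → E♯
3rd (major 3rd) → G𝄪
5th (augmented 5th) → B𝄪
7th (major 7th) → D𝄪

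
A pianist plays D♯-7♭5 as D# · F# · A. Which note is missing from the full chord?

The full D♯-7♭5 chord is D#, F#, A, C#.
Comparing with the voicing, the minor 7th (7th) — C# — is absent.

C#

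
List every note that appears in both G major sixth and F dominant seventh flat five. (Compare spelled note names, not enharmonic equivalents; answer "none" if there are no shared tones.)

G major sixth: G B D E
F dominant seventh flat five: F A Cb Eb
Common to both → none.

none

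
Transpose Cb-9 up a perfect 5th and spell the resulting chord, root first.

Gb Bbb Db Fb Ab

A perfect 5th up from Cb is Gb, so the new chord is Gb minor ninth.
Root: Gb
Minor 3rd (3rd): Bbb
Perfect 5th (5th): Db
Minor 7th (7th): Fb
Major 9th (9th): Ab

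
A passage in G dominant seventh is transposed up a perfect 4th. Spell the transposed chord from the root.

Transposed root: G → C (perfect 4th up). So we spell C dominant seventh:
Root: C
Major 3rd (3rd): E
Perfect 5th (5th): G
Minor 7th (7th): Bb

C, E, G, Bb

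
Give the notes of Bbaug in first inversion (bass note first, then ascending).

Bbaug = Bb–D–F#; first inversion → third (D) lowest.

D F# Bb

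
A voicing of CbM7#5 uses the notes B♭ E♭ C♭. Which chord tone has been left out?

CbM7#5 = C♭, E♭, G, B♭. The voicing lacks the 5th (augmented 5th), G.

G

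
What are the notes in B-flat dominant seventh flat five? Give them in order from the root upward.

Bb, D, Fb, Ab

B-flat dominant seventh flat five is a dominant seventh flat five built on Bb.
- root: Bb
- major 3rd: D
- diminished 5th: Fb
- minor 7th: Ab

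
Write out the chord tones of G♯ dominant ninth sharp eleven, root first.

G#, B#, D#, F#, A#, C##

G♯ dominant ninth sharp eleven is a dominant ninth sharp eleven built on G#.
root → G#
3rd (major 3rd) → B#
5th (perfect 5th) → D#
7th (minor 7th) → F#
9th (major 9th) → A#
11th (augmented 11th) → C##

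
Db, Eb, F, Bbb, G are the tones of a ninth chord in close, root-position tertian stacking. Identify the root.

Eb

Arranged so that each adjacent pair is a third by letter name: Eb – G – Bbb – Db – F.
The bottom of that stack, Eb, is the root (this is Eb dominant ninth flat five).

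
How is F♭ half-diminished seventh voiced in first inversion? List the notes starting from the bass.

Abb  Cbb  Ebb  Fb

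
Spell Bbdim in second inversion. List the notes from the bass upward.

Bbdim = Bb–Db–Fb; second inversion → fifth (Fb) lowest.

Fb Bb Db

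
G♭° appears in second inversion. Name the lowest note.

G♭° = Gb–Bbb–Dbb. Second inversion → fifth in the bass = Dbb.

Dbb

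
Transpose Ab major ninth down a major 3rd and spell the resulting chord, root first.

F-flat – A-flat – C-flat – E-flat – G-flat

Transposed root: A-flat → F-flat (major 3rd down). So we spell F-flat major ninth:
Root: F-flat
Major 3rd (3rd): A-flat
Perfect 5th (5th): C-flat
Major 7th (7th): E-flat
Major 9th (9th): G-flat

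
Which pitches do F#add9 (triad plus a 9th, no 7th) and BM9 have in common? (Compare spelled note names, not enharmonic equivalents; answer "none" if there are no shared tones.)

F#add9: F♯ A♯ C♯ G♯
BM9: B D♯ F♯ A♯ C♯
Common to both → F♯, A♯, C♯.

F♯  A♯  C♯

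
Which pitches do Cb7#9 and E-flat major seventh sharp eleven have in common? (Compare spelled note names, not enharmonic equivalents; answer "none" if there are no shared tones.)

E♭ – D

Cb7#9 = C♭, E♭, G♭, B𝄫, D.
E-flat major seventh sharp eleven = E♭, G, B♭, D, A.
Shared: E♭, D.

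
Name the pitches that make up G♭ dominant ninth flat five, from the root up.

G-flat – B-flat – D-double-flat – F-flat – A-flat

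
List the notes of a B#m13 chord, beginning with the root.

B#  D#  F##  A#  C##  E#  G##

B#m13: minor thirteenth on B#.
Root: B#
Minor 3rd (3rd): D#
Perfect 5th (5th): F##
Minor 7th (7th): A#
Major 9th (9th): C##
Perfect 11th (11th): E#
Major 13th (13th): G##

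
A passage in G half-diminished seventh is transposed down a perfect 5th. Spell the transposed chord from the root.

G down a perfect 5th → C. New chord: C half-diminished seventh.
C — root
E-flat — minor 3rd
G-flat — diminished 5th
B-flat — minor 7th

C, E-flat, G-flat, B-flat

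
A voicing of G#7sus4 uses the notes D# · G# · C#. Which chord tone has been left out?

The full G#7sus4 chord is G#, C#, D#, F#.
Comparing with the voicing, the minor 7th (7th) — F# — is absent.

F#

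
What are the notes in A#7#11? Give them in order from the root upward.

A#, C##, E#, G#, D##

A#7#11 is a dominant seventh sharp eleven built on A#.
- root: A#
- major 3rd: C##
- perfect 5th: E#
- minor 7th: G#
- augmented 11th: D##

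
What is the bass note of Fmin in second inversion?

C

Fmin = F–Ab–C. Second inversion → fifth in the bass = C.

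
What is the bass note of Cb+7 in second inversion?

Cb+7 = Cb–Eb–G–Bbb. Second inversion → fifth in the bass = G.

G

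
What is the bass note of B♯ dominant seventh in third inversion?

A-sharp

B♯ dominant seventh = B-sharp–D-double-sharp–F-double-sharp–A-sharp. Third inversion → seventh in the bass = A-sharp.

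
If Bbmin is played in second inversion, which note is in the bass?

F

Bbmin in root position is B♭–D♭–F.
Second inversion places the fifth in the bass, which is F.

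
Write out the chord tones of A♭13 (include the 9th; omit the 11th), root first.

Ab  C  Eb  Gb  Bb  F

A♭13: dominant thirteenth on Ab.
- root: Ab
- major 3rd: C
- perfect 5th: Eb
- minor 7th: Gb
- major 9th: Bb
- major 13th: F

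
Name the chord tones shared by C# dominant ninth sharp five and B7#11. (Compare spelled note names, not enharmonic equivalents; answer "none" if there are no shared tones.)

E♯ – B – D♯

C# dominant ninth sharp five: C♯ E♯ G𝄪 B D♯
B7#11: B D♯ F♯ A E♯
Common to both → E♯, B, D♯.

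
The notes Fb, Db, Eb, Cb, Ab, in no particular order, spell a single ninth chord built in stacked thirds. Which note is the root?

Stacking in thirds gives Db – Fb – Ab – Cb – Eb, so Db is the root — Db minor ninth.

Db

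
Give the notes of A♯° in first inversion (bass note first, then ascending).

In root position, A♯° is A♯–C♯–E.
First inversion puts the third (C♯) in the bass.

C♯ E A♯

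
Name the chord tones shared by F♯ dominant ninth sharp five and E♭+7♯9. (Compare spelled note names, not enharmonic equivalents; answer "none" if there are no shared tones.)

F♯

F♯ dominant ninth sharp five: F♯ A♯ C𝄪 E G♯
E♭+7♯9: E♭ G B D♭ F♯
Common to both → F♯.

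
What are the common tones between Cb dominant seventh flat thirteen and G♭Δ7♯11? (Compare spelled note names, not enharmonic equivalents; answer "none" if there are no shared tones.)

Cb dominant seventh flat thirteen: Cb Eb Gb Bbb Abb
G♭Δ7♯11: Gb Bb Db F C
Common to both → Gb.

Gb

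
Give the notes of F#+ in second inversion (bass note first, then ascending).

C## F# A#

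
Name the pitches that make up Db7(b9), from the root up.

Db7(b9) is a dominant seventh flat nine built on Db.
- root: Db
- major 3rd: F
- perfect 5th: Ab
- minor 7th: Cb
- minor 9th: Ebb

Db, F, Ab, Cb, Ebb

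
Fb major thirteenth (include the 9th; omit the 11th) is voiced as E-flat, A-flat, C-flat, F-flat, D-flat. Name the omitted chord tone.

G-flat

Fb major thirteenth = F-flat, A-flat, C-flat, E-flat, G-flat, D-flat. The voicing lacks the 9th (major 9th), G-flat.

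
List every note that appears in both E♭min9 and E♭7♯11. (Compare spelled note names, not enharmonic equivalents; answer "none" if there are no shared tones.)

Eb, Bb, Db

E♭min9: Eb Gb Bb Db F
E♭7♯11: Eb G Bb Db A
Common to both → Eb, Bb, Db.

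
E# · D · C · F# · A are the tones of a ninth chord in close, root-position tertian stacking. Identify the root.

Arranged so that each adjacent pair is a third by letter name: D – F# – A – C – E#.
The bottom of that stack, D, is the root (this is D dominant seventh sharp nine).

D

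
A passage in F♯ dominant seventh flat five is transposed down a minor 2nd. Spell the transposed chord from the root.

E-sharp G-double-sharp B D-sharp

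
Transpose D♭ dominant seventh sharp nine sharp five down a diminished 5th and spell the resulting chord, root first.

G B D# F A#

A diminished 5th down from Db is G, so the new chord is G dominant seventh sharp nine sharp five.
root → G
3rd (major 3rd) → B
5th (augmented 5th) → D#
7th (minor 7th) → F
9th (augmented 9th) → A#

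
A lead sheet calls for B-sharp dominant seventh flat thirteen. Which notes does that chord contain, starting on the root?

B#, D##, F##, A#, G#

B-sharp dominant seventh flat thirteen is a dominant seventh flat thirteen built on B#.
B# — root
D## — major 3rd
F## — perfect 5th
A# — minor 7th
G# — minor 13th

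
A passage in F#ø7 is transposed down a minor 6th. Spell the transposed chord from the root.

A# – C# – E – G#

A minor 6th down from F# is A#, so the new chord is A# half-diminished seventh.
root → A#
3rd (minor 3rd) → C#
5th (diminished 5th) → E
7th (minor 7th) → G#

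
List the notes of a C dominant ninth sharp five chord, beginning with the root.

Root C, quality dominant ninth sharp five:
C — root
E — major 3rd
G-sharp — augmented 5th
B-flat — minor 7th
D — major 9th

C  E  G-sharp  B-flat  D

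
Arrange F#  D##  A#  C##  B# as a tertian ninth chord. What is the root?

B#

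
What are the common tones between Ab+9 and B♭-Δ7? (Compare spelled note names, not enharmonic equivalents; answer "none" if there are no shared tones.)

Ab+9: Ab C E Gb Bb
B♭-Δ7: Bb Db F A
Common to both → Bb.

Bb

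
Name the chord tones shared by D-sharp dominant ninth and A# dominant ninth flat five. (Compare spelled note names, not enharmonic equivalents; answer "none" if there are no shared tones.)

D-sharp dominant ninth = D-sharp, F-double-sharp, A-sharp, C-sharp, E-sharp.
A# dominant ninth flat five = A-sharp, C-double-sharp, E, G-sharp, B-sharp.
Shared: A-sharp.

A-sharp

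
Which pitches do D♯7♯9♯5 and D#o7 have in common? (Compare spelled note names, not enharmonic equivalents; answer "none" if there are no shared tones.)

D#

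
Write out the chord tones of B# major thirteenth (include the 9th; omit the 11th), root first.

B-sharp – D-double-sharp – F-double-sharp – A-double-sharp – C-double-sharp – G-double-sharp

B# major thirteenth: major thirteenth on B-sharp.
B-sharp — root
D-double-sharp — major 3rd
F-double-sharp — perfect 5th
A-double-sharp — major 7th
C-double-sharp — major 9th
G-double-sharp — major 13th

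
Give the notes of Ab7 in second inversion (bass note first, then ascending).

In root position, Ab7 is Ab–C–Eb–Gb.
Second inversion puts the fifth (Eb) in the bass.

Eb Gb Ab C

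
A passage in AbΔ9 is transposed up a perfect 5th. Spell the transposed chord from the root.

Eb G Bb D F

Ab up a perfect 5th → Eb. New chord: Eb major ninth.
root → Eb
3rd (major 3rd) → G
5th (perfect 5th) → Bb
7th (major 7th) → D
9th (major 9th) → F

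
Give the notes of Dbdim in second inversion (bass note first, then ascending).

Abb, Db, Fb

Dbdim = Db–Fb–Abb; second inversion → fifth (Abb) lowest.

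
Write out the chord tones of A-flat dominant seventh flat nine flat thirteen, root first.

A-flat dominant seventh flat nine flat thirteen is a dominant seventh flat nine flat thirteen built on A♭.
A♭ — root
C — major 3rd
E♭ — perfect 5th
G♭ — minor 7th
B𝄫 — minor 9th
F♭ — minor 13th

A♭ – C – E♭ – G♭ – B𝄫 – F♭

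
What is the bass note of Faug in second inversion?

Faug in root position is F–A–C#.
Second inversion places the fifth in the bass, which is C#.

C#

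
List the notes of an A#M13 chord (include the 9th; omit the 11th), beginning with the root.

A#M13: major thirteenth on A#.
Root: A#
Major 3rd (3rd): C##
Perfect 5th (5th): E#
Major 7th (7th): G##
Major 9th (9th): B#
Major 13th (13th): F##

A# C## E# G## B# F##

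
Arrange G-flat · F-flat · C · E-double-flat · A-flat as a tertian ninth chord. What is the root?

F-flat

Arranged so that each adjacent pair is a third by letter name: F-flat – A-flat – C – E-double-flat – G-flat.
The bottom of that stack, F-flat, is the root (this is F-flat dominant ninth sharp five).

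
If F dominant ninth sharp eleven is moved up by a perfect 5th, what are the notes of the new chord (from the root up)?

A perfect 5th up from F is C, so the new chord is C dominant ninth sharp eleven.
C — root
E — major 3rd
G — perfect 5th
B-flat — minor 7th
D — major 9th
F-sharp — augmented 11th

C, E, G, B-flat, D, F-sharp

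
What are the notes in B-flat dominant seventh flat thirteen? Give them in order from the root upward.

Bb D F Ab Gb

Root Bb, quality dominant seventh flat thirteen:
root → Bb
3rd (major 3rd) → D
5th (perfect 5th) → F
7th (minor 7th) → Ab
13th (minor 13th) → Gb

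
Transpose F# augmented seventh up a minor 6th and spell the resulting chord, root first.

D F-sharp A-sharp C

A minor 6th up from F-sharp is D, so the new chord is D augmented seventh.
Root: D
Major 3rd (3rd): F-sharp
Augmented 5th (5th): A-sharp
Minor 7th (7th): C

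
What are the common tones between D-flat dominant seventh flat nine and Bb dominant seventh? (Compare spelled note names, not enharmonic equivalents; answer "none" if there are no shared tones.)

F  A-flat

D-flat dominant seventh flat nine = D-flat, F, A-flat, C-flat, E-double-flat.
Bb dominant seventh = B-flat, D, F, A-flat.
Shared: F, A-flat.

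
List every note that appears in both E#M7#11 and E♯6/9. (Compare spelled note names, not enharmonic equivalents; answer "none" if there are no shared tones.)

E♯, G𝄪, B♯

E#M7#11: E♯ G𝄪 B♯ D𝄪 A𝄪
E♯6/9: E♯ G𝄪 B♯ C𝄪 F𝄪
Common to both → E♯, G𝄪, B♯.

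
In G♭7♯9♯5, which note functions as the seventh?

F♭

G♭7♯9♯5 is built on G♭; its 7th is a minor 7th above the root.
A seventh above G uses the letter F, and the minor 7th above G♭ is F♭.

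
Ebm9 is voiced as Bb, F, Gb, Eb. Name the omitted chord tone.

Db

The full Ebm9 chord is Eb, Gb, Bb, Db, F.
Comparing with the voicing, the minor 7th (7th) — Db — is absent.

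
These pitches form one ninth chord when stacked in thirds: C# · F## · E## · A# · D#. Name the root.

D#

Arranged so that each adjacent pair is a third by letter name: D# – F## – A# – C# – E##.
The bottom of that stack, D#, is the root (this is D# dominant seventh sharp nine).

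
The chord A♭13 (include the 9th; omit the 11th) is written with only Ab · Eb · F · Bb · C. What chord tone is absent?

The full A♭13 chord is Ab, C, Eb, Gb, Bb, F.
Comparing with the voicing, the minor 7th (7th) — Gb — is absent.

Gb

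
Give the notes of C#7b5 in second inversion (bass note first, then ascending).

In root position, C#7b5 is C#–E#–G–B.
Second inversion puts the fifth (G) in the bass.

G  B  C#  E#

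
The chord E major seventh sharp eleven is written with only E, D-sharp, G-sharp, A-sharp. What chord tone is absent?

B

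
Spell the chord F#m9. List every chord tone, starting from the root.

F#, A, C#, E, G#

Root F#, quality minor ninth:
Root: F#
Minor 3rd (3rd): A
Perfect 5th (5th): C#
Minor 7th (7th): E
Major 9th (9th): G#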